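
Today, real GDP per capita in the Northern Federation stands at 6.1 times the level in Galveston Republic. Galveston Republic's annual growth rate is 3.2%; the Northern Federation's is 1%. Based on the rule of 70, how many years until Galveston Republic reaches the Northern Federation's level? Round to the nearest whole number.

Galveston Republic gains on the Northern Federation at 3.2% − 1% = 2.2 points a year.
At that relative rate the gap halves every 70/2.2 ≈ 31.82 years.
A 6.1 times gap takes log₂(6.1) ≈ 2.61 halvings to close: 2.61 × 31.82 ≈ 83 years.

approximately 83 years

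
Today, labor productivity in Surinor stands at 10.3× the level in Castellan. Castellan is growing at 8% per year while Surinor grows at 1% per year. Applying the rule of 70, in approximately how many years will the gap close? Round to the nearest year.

Castellan gains on Surinor at 8% − 1% = 7 points a year.
At that relative rate the gap halves every 70/7 ≈ 10.00 years.
A 10.3× gap takes log₂(10.3) ≈ 3.36 halvings to close: 3.36 × 10.00 ≈ 34 years.

around 34 years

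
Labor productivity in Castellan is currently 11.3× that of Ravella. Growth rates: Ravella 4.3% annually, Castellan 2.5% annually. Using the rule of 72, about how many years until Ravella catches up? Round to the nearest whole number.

around 140 years

The growth-rate gap is 4.3% − 2.5% = 1.8 percentage points.
So the ratio between them halves every 72/1.8 ≈ 40.00 years.
An 11.3× gap takes log₂(11.3) ≈ 3.50 halvings to close: 3.50 × 40.00 ≈ 140 years.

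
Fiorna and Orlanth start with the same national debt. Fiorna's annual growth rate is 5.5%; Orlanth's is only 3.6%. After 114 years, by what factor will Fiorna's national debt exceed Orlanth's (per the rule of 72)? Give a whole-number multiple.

roughly 8 times

Only the 1.9-point difference matters.
72/1.9 ≈ 37.89 years per doubling of the ratio; 114 years gives 3.01 doublings, so ≈ 8×.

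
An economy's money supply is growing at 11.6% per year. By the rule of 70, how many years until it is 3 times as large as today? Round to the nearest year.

approximately 10 years

At 11.6% it doubles every 70/11.6 ≈ 6.03 years.
3× is log₂ 3 ≈ 1.58 doublings, so ≈ 1.58 × 6.03 = 10 years.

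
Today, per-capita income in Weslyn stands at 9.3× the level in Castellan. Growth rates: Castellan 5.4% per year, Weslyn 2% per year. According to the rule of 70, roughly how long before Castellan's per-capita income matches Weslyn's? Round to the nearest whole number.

around 66 years

Castellan gains on Weslyn at 5.4% − 2% = 3.4 points a year.
At that relative rate the gap halves every 70/3.4 ≈ 20.59 years.
A 9.3× gap takes log₂(9.3) ≈ 3.22 halvings to close: 3.22 × 20.59 ≈ 66 years.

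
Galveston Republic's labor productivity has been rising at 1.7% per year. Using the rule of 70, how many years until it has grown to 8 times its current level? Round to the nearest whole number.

≈ 124 years

Doubling time ≈ 70/1.7 = 41.18 years.
8× is 3 doublings, so 3 × 41.18 ≈ 124 years.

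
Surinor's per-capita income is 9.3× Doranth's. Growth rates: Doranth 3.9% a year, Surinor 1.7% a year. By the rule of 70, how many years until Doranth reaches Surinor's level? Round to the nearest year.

approximately 102 years

Doranth gains on Surinor at 3.9% − 1.7% = 2.2 points a year.
At that relative rate the gap halves every 70/2.2 ≈ 31.82 years.
A 9.3× gap takes log₂(9.3) ≈ 3.22 halvings to close: 3.22 × 31.82 ≈ 102 years.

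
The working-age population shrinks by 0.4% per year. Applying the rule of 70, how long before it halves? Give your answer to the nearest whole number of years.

roughly 175 years

Halving time ≈ 70 / 0.4 = 175.00 → 175 years.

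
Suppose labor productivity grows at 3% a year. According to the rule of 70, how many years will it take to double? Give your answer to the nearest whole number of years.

At 3%, doubling takes about 70/3 = 23.33 years.

roughly 23 years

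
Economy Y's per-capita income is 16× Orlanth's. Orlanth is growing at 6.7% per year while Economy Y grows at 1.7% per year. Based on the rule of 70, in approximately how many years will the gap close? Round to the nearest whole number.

approximately 56 years

What matters is the difference: 5 pp.
Rule of 70 on the gap: the ratio halves every 70/5 ≈ 14.00 years.
A 16× gap closes after 4 halvings: 4 × 14.00 ≈ 56 years.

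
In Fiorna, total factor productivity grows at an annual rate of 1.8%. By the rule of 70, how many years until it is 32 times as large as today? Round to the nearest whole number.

around 194 years

Doubling time ≈ 70/1.8 = 38.89 years.
32× is 5 doublings, so 5 × 38.89 ≈ 194 years.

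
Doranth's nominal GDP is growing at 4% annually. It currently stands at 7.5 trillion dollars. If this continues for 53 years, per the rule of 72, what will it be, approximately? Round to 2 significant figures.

58 trillion dollars

Doubling time ≈ 72/4 = 18.00 years.
53 years is 53/18.00 ≈ 2.94 doublings, a factor of 2^2.94 ≈ 7.67.
7.5 × 7.67 ≈ 58 trillion dollars.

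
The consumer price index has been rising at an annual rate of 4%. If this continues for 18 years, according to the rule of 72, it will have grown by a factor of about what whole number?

around 2 times

Doubling time ≈ 72/4 = 18.00 years.
18/18.00 ≈ 1 doubling, so about 2^1 = 2×.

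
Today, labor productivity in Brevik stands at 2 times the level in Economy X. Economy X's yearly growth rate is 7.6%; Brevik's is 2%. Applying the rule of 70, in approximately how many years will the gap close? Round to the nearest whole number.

What matters is the difference: 5.6 pp.
Rule of 70 on the gap: the ratio halves every 70/5.6 ≈ 12.50 years.
A 2 times gap closes after 1 halving: 1 × 12.50 ≈ 13 years.

approximately 13 years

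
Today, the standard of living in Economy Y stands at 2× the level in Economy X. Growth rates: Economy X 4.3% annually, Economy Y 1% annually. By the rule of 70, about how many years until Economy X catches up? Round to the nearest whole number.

Economy X gains on Economy Y at 4.3% − 1% = 3.3 points a year.
At that relative rate the gap halves every 70/3.3 ≈ 21.21 years.
A 2× gap closes after 1 halving: 1 × 21.21 ≈ 21 years.

around 21 years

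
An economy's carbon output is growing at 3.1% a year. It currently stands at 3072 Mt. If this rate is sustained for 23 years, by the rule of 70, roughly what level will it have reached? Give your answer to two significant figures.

≈ 6200 Mt

Doubling time ≈ 70/3.1 = 22.58 years.
23 years is 23/22.58 ≈ 1.02 doublings, a factor of 2^1.02 ≈ 2.03.
3072 × 2.03 ≈ 6200 Mt.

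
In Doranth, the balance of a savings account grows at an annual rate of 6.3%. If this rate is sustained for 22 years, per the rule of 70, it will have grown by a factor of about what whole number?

70/6.3 ≈ 11.11 years per doubling.
22 years fits 2 doublings: 2^2 = 4.

around 4 times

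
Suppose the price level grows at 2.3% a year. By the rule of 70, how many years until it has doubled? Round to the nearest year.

Doubling time ≈ 70 / 2.3 = 30.43 years.

30 years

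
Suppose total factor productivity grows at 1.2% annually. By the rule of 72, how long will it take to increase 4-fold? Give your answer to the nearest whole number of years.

120 years

One doubling takes 72/1.2 = 60.00 years.
Getting to 4× needs 2 doublings: 2 × 60.00 ≈ 120 years.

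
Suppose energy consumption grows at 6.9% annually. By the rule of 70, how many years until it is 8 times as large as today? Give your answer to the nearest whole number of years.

Doubling time ≈ 70/6.9 = 10.14 years.
8× is 3 doublings, so 3 × 10.14 ≈ 30 years.

around 30 years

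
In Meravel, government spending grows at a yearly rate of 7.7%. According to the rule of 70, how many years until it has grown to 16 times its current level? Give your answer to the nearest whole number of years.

Doubling time ≈ 70/7.7 = 9.09 years.
16 = 2^4, so 4 doublings → 36 years.

around 36 years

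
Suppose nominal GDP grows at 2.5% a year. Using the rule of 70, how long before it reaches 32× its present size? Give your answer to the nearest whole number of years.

Doubling time ≈ 70/2.5 = 28.00 years.
32× is 5 doublings, so 5 × 28.00 ≈ 140 years.

140 years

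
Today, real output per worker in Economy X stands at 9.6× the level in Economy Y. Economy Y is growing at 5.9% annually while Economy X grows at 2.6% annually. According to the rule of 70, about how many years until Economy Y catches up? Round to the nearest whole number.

The growth-rate gap is 5.9% − 2.6% = 3.3 percentage points.
So the ratio between them halves every 70/3.3 ≈ 21.21 years.
A 9.6× gap takes log₂(9.6) ≈ 3.26 halvings to close: 3.26 × 21.21 ≈ 69 years.

about 69 years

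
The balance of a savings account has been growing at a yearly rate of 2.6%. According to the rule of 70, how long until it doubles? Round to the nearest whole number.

Doubling time ≈ 70 / 2.6 = 26.92 years.

about 27 years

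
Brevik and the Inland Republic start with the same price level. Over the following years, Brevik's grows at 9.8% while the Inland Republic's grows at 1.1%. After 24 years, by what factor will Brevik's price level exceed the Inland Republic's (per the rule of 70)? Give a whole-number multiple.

roughly 8 times

Brevik pulls ahead at 8.7 pp per year, so the ratio doubles every 70/8.7 ≈ 8.05 years.
In 24 years that's 2.98 doublings: 2^2.98 ≈ 8.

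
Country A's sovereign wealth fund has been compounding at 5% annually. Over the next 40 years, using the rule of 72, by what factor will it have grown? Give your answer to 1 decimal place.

roughly 6.9 times

Doubles every ≈ 14.40 years (72/5).
40 years is 2.78 doublings; 2^2.78 ≈ 6.9×.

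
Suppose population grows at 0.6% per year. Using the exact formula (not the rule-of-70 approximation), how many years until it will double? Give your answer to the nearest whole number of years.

t = ln(2) / ln(1 + 0.006) = 0.6931 / 0.005982 ≈ 115.86.
≈ 116 years.

116 years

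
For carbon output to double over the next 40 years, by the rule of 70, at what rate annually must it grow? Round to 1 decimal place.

roughly 1.8%

70 / 40 ≈ 1.75, so about 1.8% annually.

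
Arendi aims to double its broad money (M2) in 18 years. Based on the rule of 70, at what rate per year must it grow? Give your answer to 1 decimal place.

70 / 18 ≈ 3.89, so about 3.9% per year.

roughly 3.9%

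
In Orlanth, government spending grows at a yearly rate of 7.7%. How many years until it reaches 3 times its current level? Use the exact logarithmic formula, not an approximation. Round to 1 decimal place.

14.8 years

t = ln(3) / ln(1 + 0.077) = 1.0986 / 0.074179 ≈ 14.81.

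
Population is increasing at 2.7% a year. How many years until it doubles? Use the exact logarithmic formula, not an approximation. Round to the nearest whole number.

26 years

t = ln(2) / ln(1 + 0.027) = 0.6931 / 0.026642 ≈ 26.02.
≈ 26 years.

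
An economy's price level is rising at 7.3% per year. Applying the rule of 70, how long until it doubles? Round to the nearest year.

At 7.3%, doubling takes about 70/7.3 = 9.59 years.

around 10 years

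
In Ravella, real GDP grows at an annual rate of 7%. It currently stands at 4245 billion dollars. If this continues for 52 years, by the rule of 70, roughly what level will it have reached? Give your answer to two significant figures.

160000 billion dollars

It doubles every 70/7 ≈ 10.00 years, so 52 years is 5.20 doublings.
2^5.20 ≈ 36.76; 4245 × 36.76 ≈ 160000 billion dollars.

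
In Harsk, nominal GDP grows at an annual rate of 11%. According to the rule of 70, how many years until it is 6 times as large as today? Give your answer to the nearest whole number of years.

At 11% it doubles every 70/11 ≈ 6.36 years.
Reaching 6× takes log₂(6) ≈ 2.58 doublings.
2.58 × 6.36 ≈ 16 years.

≈ 16 years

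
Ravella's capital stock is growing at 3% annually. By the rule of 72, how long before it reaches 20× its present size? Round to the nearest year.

At 3% it doubles every 72/3 ≈ 24.00 years.
Reaching 20× takes log₂(20) ≈ 4.32 doublings.
4.32 × 24.00 ≈ 104 years.

around 104 years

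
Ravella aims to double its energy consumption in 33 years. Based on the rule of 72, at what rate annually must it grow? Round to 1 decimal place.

around 2.2%

72 / 33 ≈ 2.18, so about 2.2% annually.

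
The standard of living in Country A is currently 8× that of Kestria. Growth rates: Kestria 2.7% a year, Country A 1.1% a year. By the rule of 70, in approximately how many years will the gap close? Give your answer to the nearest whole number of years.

What matters is the difference: 1.6 pp.
Rule of 70 on the gap: the ratio halves every 70/1.6 ≈ 43.75 years.
An 8× gap closes after 3 halvings: 3 × 43.75 ≈ 131 years.

approximately 131 years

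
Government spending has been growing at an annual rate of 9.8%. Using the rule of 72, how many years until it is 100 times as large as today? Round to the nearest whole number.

One doubling takes 72/9.8 = 7.35 years.
Reaching 100× takes log₂(100) ≈ 6.64 doublings.
6.64 × 7.35 ≈ 49 years.

roughly 49 years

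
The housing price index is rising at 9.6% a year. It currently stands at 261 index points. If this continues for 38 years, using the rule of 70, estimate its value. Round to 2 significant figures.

roughly 9700 index points

Doubling time ≈ 70/9.6 = 7.29 years.
38 years is 38/7.29 ≈ 5.21 doublings, a factor of 2^5.21 ≈ 37.01.
261 × 37.01 ≈ 9700 index points.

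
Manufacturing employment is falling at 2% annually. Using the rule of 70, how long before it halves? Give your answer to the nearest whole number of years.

The rule works in reverse for decay: 70/2 ≈ 35.00 years to halve.

35 years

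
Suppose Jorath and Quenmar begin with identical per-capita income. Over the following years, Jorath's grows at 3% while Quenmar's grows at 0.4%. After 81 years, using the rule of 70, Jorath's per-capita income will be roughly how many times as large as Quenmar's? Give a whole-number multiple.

approximately 8 times

Rate gap = 3% − 0.4% = 2.6 points.
The ratio doubles every 70/2.6 ≈ 26.92 years.
81/26.92 ≈ 3.01 doublings → ratio ≈ 2^3.01 ≈ 8.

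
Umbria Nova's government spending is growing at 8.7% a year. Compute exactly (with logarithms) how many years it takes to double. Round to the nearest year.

t = ln(2) / ln(1 + 0.087) = 0.6931 / 0.083422 ≈ 8.31.
≈ 8 years.

8 years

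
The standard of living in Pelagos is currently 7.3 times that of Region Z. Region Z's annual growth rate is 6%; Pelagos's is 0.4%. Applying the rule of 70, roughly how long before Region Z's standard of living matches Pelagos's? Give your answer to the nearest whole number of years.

The growth-rate gap is 6% − 0.4% = 5.6 percentage points.
So the ratio between them halves every 70/5.6 ≈ 12.50 years.
A 7.3 times gap takes log₂(7.3) ≈ 2.87 halvings to close: 2.87 × 12.50 ≈ 36 years.

approximately 36 years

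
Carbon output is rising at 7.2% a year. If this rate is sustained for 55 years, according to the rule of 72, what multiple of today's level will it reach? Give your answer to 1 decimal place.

45.3 times

Doubles every ≈ 10.00 years (72/7.2).
55 years is 5.50 doublings; 2^5.50 ≈ 45.3×.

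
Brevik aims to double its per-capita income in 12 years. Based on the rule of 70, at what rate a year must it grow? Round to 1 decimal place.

5.8%

70 / 12 ≈ 5.83, so about 5.8% a year.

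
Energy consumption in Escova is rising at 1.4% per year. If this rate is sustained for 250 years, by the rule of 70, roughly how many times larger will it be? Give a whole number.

70/1.4 ≈ 50.00 years per doubling.
250 years fits 5 doublings: 2^5 = 32.

about 32 times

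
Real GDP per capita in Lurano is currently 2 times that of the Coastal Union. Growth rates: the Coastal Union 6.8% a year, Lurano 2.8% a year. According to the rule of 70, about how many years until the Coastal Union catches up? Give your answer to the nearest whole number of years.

approximately 18 years

What matters is the difference: 4 pp.
Rule of 70 on the gap: the ratio halves every 70/4 ≈ 17.50 years.
A 2 times gap closes after 1 halving: 1 × 17.50 ≈ 18 years.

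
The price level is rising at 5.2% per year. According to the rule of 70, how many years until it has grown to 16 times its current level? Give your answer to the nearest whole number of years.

about 54 years

At 5.2% it doubles every 70/5.2 ≈ 13.46 years.
16× is 4 doublings, so 4 × 13.46 ≈ 54 years.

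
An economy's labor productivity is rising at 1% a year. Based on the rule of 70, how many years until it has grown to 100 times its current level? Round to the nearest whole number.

≈ 465 years

At 1% it doubles every 70/1 ≈ 70.00 years.
100× is log₂ 100 ≈ 6.64 doublings, so ≈ 6.64 × 70.00 = 465 years.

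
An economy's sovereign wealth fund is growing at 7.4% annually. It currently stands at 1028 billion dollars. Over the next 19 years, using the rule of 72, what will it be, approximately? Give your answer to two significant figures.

approximately 4000 billion dollars

Doubling time ≈ 72/7.4 = 9.73 years.
19 years is 19/9.73 ≈ 1.95 doublings, a factor of 2^1.95 ≈ 3.86.
1028 × 3.86 ≈ 4000 billion dollars.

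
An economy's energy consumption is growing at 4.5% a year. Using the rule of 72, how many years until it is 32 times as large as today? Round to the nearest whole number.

roughly 80 years

At 4.5% it doubles every 72/4.5 ≈ 16.00 years.
32 = 2^5, so 5 doublings → 80 years.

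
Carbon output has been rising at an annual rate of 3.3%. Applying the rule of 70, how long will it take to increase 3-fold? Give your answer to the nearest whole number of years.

One doubling takes 70/3.3 = 21.21 years.
Reaching 3× takes log₂(3) ≈ 1.58 doublings.
1.58 × 21.21 ≈ 34 years.

approximately 34 years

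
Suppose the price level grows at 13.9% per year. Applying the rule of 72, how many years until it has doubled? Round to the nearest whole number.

roughly 5 years

At 13.9%, doubling takes about 72/13.9 = 5.18 years.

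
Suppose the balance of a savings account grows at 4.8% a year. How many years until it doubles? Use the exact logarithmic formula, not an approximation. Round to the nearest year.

15 years

t = ln(2) / ln(1 + 0.048) = 0.6931 / 0.046884 ≈ 14.78.
≈ 15 years.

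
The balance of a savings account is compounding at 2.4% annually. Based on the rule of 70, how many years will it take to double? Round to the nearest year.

70/2.4 ≈ 29.17, so it doubles roughly every 29 years.

≈ 29 years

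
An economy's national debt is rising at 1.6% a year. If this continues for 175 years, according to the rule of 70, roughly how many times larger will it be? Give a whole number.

approximately 16 times

At 1.6% one doubling takes ≈ 43.75 years; 175 years is 4 of them, so ×16.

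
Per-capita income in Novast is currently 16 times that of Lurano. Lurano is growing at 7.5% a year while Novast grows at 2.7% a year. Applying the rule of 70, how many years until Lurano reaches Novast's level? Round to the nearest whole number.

≈ 58 years

What matters is the difference: 4.8 pp.
Rule of 70 on the gap: the ratio halves every 70/4.8 ≈ 14.58 years.
A 16 times gap closes after 4 halvings: 4 × 14.58 ≈ 58 years.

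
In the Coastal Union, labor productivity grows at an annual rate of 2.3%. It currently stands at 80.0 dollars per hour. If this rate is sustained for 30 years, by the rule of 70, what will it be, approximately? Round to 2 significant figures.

It doubles every 70/2.3 ≈ 30.43 years, so 30 years is 0.99 doublings.
2^0.99 ≈ 1.99; 80.0 × 1.99 ≈ 160 dollars per hour.

160 dollars per hour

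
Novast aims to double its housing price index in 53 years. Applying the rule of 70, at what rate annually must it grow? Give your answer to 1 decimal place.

around 1.3%

70 / 53 ≈ 1.32, so about 1.3% annually.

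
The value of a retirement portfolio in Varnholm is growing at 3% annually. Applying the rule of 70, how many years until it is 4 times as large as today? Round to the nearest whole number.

about 47 years

One doubling takes 70/3 = 23.33 years.
4 = 2^2, so 2 doublings → 47 years.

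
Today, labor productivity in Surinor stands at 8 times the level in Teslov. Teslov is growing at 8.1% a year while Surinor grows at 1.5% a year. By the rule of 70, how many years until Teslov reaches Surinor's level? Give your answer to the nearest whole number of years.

about 32 years

The growth-rate gap is 8.1% − 1.5% = 6.6 percentage points.
So the ratio between them halves every 70/6.6 ≈ 10.61 years.
An 8 times gap closes after 3 halvings: 3 × 10.61 ≈ 32 years.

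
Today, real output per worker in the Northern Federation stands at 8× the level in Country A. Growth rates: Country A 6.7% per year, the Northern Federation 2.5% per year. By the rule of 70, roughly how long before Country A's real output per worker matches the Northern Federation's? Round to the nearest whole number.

Country A gains on the Northern Federation at 6.7% − 2.5% = 4.2 points a year.
At that relative rate the gap halves every 70/4.2 ≈ 16.67 years.
An 8× gap closes after 3 halvings: 3 × 16.67 ≈ 50 years.

≈ 50 years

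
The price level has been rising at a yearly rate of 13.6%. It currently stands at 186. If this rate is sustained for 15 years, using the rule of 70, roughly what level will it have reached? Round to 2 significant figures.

It doubles every 70/13.6 ≈ 5.15 years, so 15 years is 2.91 doublings.
2^2.91 ≈ 7.52; 186 × 7.52 ≈ 1400.

approximately 1400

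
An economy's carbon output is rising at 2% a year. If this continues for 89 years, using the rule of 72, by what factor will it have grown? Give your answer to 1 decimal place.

roughly 5.5 times

Doubling time ≈ 72/2 = 36.00 years.
89 years / 36.00 ≈ 2.47 doublings → factor 2^2.47 ≈ 5.5.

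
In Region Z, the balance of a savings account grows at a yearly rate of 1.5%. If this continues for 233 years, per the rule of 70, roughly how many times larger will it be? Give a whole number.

70/1.5 ≈ 46.67 years per doubling.
233 years fits 5 doublings: 2^5 = 32.

around 32 times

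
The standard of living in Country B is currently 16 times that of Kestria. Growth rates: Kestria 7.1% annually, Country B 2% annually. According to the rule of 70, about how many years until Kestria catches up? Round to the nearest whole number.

around 55 years

What matters is the difference: 5.1 pp.
Rule of 70 on the gap: the ratio halves every 70/5.1 ≈ 13.73 years.
A 16 times gap closes after 4 halvings: 4 × 13.73 ≈ 55 years.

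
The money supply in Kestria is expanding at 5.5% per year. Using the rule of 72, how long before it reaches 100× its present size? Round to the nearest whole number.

Doubling time ≈ 72/5.5 = 13.09 years.
100× is log₂ 100 ≈ 6.64 doublings, so ≈ 6.64 × 13.09 = 87 years.

around 87 years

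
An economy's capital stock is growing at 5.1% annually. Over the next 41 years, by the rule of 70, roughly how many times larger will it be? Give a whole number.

around 8 times

70/5.1 ≈ 13.73 years per doubling.
41 years fits 3 doublings: 2^3 = 8.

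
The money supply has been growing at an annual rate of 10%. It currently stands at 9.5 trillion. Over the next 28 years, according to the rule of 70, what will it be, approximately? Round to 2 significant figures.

roughly 150 trillion

Doubling time ≈ 70/10 = 7.00 years.
28 years is 28/7.00 ≈ 4.00 doublings, a factor of 2^4.00 ≈ 16.00.
9.5 × 16.00 ≈ 150 trillion.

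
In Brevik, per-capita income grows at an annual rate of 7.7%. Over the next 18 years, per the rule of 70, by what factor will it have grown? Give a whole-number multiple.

4 times

70/7.7 ≈ 9.09 years per doubling.
18 years fits 2 doublings: 2^2 = 4.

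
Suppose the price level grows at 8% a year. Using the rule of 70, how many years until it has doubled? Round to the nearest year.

70/8 ≈ 8.75, so it doubles roughly every 9 years.

about 9 years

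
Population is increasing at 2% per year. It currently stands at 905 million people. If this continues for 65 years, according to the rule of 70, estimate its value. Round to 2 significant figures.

roughly 3300 million people

It doubles every 70/2 ≈ 35.00 years, so 65 years is 1.86 doublings.
2^1.86 ≈ 3.63; 905 × 3.63 ≈ 3300 million people.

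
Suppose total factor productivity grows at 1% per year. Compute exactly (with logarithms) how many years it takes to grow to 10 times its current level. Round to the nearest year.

231 years

t = ln(10) / ln(1 + 0.01) = 2.3026 / 0.009950 ≈ 231.42.
≈ 231 years.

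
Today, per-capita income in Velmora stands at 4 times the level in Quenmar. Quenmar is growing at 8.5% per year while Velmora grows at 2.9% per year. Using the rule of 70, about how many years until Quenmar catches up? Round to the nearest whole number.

The growth-rate gap is 8.5% − 2.9% = 5.6 percentage points.
So the ratio between them halves every 70/5.6 ≈ 12.50 years.
A 4 times gap closes after 2 halvings: 2 × 12.50 ≈ 25 years.

approximately 25 years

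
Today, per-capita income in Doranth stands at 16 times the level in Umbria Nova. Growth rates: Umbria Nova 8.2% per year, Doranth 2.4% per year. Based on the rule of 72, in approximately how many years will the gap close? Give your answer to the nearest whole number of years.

Umbria Nova gains on Doranth at 8.2% − 2.4% = 5.8 points a year.
At that relative rate the gap halves every 72/5.8 ≈ 12.41 years.
A 16 times gap closes after 4 halvings: 4 × 12.41 ≈ 50 years.

50 years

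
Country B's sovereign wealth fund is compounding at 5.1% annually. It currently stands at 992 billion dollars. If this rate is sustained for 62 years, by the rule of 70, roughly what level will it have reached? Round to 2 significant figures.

approximately 23000 billion dollars

It doubles every 70/5.1 ≈ 13.73 years, so 62 years is 4.52 doublings.
2^4.52 ≈ 22.94; 992 × 22.94 ≈ 23000 billion dollars.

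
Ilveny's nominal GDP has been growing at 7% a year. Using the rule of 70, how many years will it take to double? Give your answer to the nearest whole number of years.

roughly 10 years

70/7 ≈ 10.00, so it doubles roughly every 10 years.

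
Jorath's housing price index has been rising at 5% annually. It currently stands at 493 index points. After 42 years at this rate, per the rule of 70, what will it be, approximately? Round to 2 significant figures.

It doubles every 70/5 ≈ 14.00 years, so 42 years is 3.00 doublings.
2^3.00 ≈ 8.00; 493 × 8.00 ≈ 3900 index points.

≈ 3900 index points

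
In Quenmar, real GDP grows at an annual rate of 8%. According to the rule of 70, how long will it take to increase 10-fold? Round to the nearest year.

At 8% it doubles every 70/8 ≈ 8.75 years.
10× is log₂ 10 ≈ 3.32 doublings, so ≈ 3.32 × 8.75 = 29 years.

about 29 years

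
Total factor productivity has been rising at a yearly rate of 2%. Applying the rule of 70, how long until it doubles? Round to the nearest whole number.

70/2 ≈ 35.00, so it doubles roughly every 35 years.

35 years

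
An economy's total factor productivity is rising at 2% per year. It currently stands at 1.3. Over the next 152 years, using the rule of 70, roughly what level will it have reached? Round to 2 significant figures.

It doubles every 70/2 ≈ 35.00 years, so 152 years is 4.34 doublings.
2^4.34 ≈ 20.25; 1.3 × 20.25 ≈ 26.

26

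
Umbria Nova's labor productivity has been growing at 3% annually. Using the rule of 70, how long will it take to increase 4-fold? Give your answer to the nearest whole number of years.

At 3% it doubles every 70/3 ≈ 23.33 years.
4 = 2^2, so 2 doublings → 47 years.

around 47 years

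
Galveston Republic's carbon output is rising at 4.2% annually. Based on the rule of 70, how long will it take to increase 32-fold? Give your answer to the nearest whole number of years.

≈ 83 years

Doubling time ≈ 70/4.2 = 16.67 years.
32× is 5 doublings, so 5 × 16.67 ≈ 83 years.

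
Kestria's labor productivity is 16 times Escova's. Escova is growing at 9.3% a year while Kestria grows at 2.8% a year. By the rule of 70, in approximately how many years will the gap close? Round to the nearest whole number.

What matters is the difference: 6.5 pp.
Rule of 70 on the gap: the ratio halves every 70/6.5 ≈ 10.77 years.
A 16 times gap closes after 4 halvings: 4 × 10.77 ≈ 43 years.

approximately 43 years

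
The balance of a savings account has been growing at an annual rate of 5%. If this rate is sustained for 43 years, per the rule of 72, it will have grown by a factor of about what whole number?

72/5 ≈ 14.40 years per doubling.
43 years fits 3 doublings: 2^3 = 8.

around 8 times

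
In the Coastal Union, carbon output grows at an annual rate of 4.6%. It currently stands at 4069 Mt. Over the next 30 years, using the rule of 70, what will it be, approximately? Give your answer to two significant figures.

≈ 16000 Mt

It doubles every 70/4.6 ≈ 15.22 years, so 30 years is 1.97 doublings.
2^1.97 ≈ 3.92; 4069 × 3.92 ≈ 16000 Mt.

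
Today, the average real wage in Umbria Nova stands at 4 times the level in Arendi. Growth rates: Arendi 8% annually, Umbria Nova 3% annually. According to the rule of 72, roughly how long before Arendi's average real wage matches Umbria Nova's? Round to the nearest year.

The growth-rate gap is 8% − 3% = 5 percentage points.
So the ratio between them halves every 72/5 ≈ 14.40 years.
A 4 times gap closes after 2 halvings: 2 × 14.40 ≈ 29 years.

29 years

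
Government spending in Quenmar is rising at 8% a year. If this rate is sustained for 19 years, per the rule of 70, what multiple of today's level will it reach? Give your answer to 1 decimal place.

about 4.5 times

Doubles every ≈ 8.75 years (70/8).
19 years is 2.17 doublings; 2^2.17 ≈ 4.5×.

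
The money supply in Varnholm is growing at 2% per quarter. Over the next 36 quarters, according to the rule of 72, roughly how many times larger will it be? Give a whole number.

72/2 ≈ 36.00 quarters per doubling.
36 quarters fits 1 doubling: 2^1 = 2.

2 times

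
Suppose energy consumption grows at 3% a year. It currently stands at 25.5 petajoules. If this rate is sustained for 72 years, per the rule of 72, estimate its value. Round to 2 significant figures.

about 200 petajoules

It doubles every 72/3 ≈ 24.00 years, so 72 years is 3.00 doublings.
2^3.00 ≈ 8.00; 25.5 × 8.00 ≈ 200 petajoules.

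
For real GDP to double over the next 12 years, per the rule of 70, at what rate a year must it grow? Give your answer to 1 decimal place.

70 / 12 ≈ 5.83, so about 5.8% a year.

≈ 5.8%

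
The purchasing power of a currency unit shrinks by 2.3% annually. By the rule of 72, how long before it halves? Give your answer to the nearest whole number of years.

Falling at 2.3%, it halves about every 72/2.3 = 31.30 years.

around 31 years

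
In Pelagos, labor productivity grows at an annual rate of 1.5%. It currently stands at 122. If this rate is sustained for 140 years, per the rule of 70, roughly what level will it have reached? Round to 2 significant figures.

980

It doubles every 70/1.5 ≈ 46.67 years, so 140 years is 3.00 doublings.
2^3.00 ≈ 8.00; 122 × 8.00 ≈ 980.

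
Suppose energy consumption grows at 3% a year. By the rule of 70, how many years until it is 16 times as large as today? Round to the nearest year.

around 93 years

Doubling time ≈ 70/3 = 23.33 years.
16 = 2^4, so 4 doublings → 93 years.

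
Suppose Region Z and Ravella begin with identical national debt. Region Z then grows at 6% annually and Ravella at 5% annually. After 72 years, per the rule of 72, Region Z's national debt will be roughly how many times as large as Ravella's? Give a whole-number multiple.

2 times

Only the 1-point difference matters.
72/1 ≈ 72.00 years per doubling of the ratio; 72 years gives 1.00 doublings, so ≈ 2×.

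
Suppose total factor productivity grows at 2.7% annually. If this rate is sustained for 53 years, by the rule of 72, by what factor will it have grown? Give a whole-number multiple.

Doubling time ≈ 72/2.7 = 26.67 years.
53/26.67 ≈ 2 doublings, so about 2^2 = 4×.

4 times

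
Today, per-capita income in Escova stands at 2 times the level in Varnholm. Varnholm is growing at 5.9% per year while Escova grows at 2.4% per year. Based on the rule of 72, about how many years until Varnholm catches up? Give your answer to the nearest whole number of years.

What matters is the difference: 3.5 pp.
Rule of 72 on the gap: the ratio halves every 72/3.5 ≈ 20.57 years.
A 2 times gap closes after 1 halving: 1 × 20.57 ≈ 21 years.

about 21 years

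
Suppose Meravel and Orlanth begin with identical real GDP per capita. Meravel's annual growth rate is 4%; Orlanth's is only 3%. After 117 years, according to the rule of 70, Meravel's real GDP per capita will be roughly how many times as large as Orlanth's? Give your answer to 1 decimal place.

≈ 3.2 times

Meravel pulls ahead at 1 pp per year, so the ratio doubles every 70/1 ≈ 70.00 years.
In 117 years that's 1.67 doublings: 2^1.67 ≈ 3.2.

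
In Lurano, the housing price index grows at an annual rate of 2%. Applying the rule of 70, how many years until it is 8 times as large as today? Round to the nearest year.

about 105 years

Doubling time ≈ 70/2 = 35.00 years.
Getting to 8× needs 3 doublings: 3 × 35.00 ≈ 105 years.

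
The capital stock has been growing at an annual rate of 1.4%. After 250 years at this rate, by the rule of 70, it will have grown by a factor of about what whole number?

32 times

At 1.4% one doubling takes ≈ 50.00 years; 250 years is 5 of them, so ×32.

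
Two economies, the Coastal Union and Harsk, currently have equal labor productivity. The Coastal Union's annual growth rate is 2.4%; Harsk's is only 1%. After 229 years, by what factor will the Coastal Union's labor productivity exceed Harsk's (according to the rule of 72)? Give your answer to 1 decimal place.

about 21.9 times

the Coastal Union pulls ahead at 1.4 pp per year, so the ratio doubles every 72/1.4 ≈ 51.43 years.
In 229 years that's 4.45 doublings: 2^4.45 ≈ 21.9.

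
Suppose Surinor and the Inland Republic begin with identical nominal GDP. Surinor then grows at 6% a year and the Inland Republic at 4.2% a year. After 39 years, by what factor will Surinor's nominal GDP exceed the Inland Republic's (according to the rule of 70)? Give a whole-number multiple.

around 2 times

Surinor pulls ahead at 1.8 pp per year, so the ratio doubles every 70/1.8 ≈ 38.89 years.
In 39 years that's 1.00 doublings: 2^1.00 ≈ 2.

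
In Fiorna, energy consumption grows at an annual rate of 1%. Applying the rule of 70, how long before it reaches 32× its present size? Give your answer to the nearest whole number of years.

At 1% it doubles every 70/1 ≈ 70.00 years.
Getting to 32× needs 5 doublings: 5 × 70.00 ≈ 350 years.

around 350 years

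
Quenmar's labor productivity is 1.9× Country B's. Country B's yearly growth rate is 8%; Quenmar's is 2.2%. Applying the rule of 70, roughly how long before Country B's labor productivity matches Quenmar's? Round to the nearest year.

The growth-rate gap is 8% − 2.2% = 5.8 percentage points.
So the ratio between them halves every 70/5.8 ≈ 12.07 years.
A 1.9× gap takes log₂(1.9) ≈ 0.93 halvings to close: 0.93 × 12.07 ≈ 11 years.

approximately 11 years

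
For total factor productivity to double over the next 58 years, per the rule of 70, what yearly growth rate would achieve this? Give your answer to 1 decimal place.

70 / 58 ≈ 1.21, so about 1.2% per year.

roughly 1.2%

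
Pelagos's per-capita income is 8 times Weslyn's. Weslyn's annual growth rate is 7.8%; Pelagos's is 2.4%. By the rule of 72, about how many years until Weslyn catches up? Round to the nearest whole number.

Weslyn gains on Pelagos at 7.8% − 2.4% = 5.4 points a year.
At that relative rate the gap halves every 72/5.4 ≈ 13.33 years.
An 8 times gap closes after 3 halvings: 3 × 13.33 ≈ 40 years.

≈ 40 years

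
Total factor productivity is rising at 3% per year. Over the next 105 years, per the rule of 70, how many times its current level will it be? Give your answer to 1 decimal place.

22.6 times

Doubles every ≈ 23.33 years (70/3).
105 years is 4.50 doublings; 2^4.50 ≈ 22.6×.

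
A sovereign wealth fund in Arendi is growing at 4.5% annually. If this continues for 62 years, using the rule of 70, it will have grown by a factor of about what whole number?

At 4.5% one doubling takes ≈ 15.56 years; 62 years is 4 of them, so ×16.

about 16 times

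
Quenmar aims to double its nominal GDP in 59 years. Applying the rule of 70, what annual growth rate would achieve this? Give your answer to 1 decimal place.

around 1.2%

70 / 59 ≈ 1.19, so about 1.2% a year.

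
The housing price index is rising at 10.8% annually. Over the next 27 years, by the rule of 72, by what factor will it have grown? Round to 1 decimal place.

Doubling time ≈ 72/10.8 = 6.67 years.
27 years / 6.67 ≈ 4.05 doublings → factor 2^4.05 ≈ 16.6.

16.6 times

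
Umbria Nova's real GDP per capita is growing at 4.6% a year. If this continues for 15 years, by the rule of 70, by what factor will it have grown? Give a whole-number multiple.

around 2 times

Doubling time ≈ 70/4.6 = 15.22 years.
15/15.22 ≈ 1 doubling, so about 2^1 = 2×.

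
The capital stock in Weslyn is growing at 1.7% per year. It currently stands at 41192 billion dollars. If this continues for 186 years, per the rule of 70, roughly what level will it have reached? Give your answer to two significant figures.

approximately 940000 billion dollars

It doubles every 70/1.7 ≈ 41.18 years, so 186 years is 4.52 doublings.
2^4.52 ≈ 22.94; 41192 × 22.94 ≈ 940000 billion dollars.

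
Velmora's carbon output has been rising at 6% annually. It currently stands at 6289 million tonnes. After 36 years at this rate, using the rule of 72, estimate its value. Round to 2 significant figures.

Doubling time ≈ 72/6 = 12.00 years.
36 years is 36/12.00 ≈ 3.00 doublings, a factor of 2^3.00 ≈ 8.00.
6289 × 8.00 ≈ 50000 million tonnes.

50000 million tonnes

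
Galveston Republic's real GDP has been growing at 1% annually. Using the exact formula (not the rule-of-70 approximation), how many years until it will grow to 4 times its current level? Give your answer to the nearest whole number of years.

139 years

t = ln(4) / ln(1 + 0.01) = 1.3863 / 0.009950 ≈ 139.33.
≈ 139 years.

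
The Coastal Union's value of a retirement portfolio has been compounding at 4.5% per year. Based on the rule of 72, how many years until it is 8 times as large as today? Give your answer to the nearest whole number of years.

Doubling time ≈ 72/4.5 = 16.00 years.
8 = 2^3, so 3 doublings → 48 years.

about 48 years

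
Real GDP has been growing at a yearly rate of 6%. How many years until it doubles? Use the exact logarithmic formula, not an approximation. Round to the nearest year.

t = ln(2) / ln(1 + 0.06) = 0.6931 / 0.058269 ≈ 11.89.
≈ 12 years.

12 years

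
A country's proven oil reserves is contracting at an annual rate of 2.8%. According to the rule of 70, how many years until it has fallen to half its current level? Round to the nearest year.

roughly 25 years

The rule works in reverse for decay: 70/2.8 ≈ 25.00 years to halve.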